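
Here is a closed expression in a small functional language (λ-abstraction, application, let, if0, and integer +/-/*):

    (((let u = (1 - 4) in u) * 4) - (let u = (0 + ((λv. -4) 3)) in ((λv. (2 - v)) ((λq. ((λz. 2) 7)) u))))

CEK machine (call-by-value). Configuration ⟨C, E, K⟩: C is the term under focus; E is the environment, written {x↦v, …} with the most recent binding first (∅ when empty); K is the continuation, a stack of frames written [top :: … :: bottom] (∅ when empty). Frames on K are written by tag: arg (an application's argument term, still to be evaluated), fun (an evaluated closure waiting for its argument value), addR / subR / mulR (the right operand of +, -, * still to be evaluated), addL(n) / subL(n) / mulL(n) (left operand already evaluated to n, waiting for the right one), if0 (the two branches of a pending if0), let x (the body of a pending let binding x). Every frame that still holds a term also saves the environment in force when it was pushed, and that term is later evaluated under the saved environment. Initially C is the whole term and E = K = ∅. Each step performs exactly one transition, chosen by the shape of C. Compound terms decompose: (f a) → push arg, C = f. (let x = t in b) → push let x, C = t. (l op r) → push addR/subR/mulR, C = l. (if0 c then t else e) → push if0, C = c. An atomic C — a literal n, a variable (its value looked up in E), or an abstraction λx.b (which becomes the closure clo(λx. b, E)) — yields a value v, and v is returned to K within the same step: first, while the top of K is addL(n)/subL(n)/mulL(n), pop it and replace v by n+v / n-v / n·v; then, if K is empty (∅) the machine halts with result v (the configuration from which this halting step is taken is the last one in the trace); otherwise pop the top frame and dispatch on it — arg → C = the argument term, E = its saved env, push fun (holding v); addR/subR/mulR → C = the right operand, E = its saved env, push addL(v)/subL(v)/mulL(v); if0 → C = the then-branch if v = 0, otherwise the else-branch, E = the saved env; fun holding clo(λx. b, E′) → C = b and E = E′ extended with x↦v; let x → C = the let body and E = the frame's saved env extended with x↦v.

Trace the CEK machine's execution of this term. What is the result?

[0] <C=(((let u = (1 - 4) in u) * 4) - (let u = (0 + ((λv. -4) 3)) in ((λv. (2 - v)) ((λq. ((λz. 2) 7)) u)))), E=∅, K=∅>
[1] <C=((let u = (1 - 4) in u) * 4), E=∅, K=[subR]>
[2] <C=(let u = (1 - 4) in u), E=∅, K=[mulR :: subR]>
[3] <C=(1 - 4), E=∅, K=[let u :: mulR :: subR]>
[4] <C=1, E=∅, K=[subR :: let u :: mulR :: subR]>
[5] <C=4, E=∅, K=[subL(1) :: let u :: mulR :: subR]>
[6] <C=u, E={u↦-3}, K=[mulR :: subR]>
[7] <C=4, E=∅, K=[mulL(-3) :: subR]>
[8] <C=(let u = (0 + ((λv. -4) 3)) in ((λv. (2 - v)) ((λq. ((λz. 2) 7)) u))), E=∅, K=[subL(-12)]>
[9] <C=(0 + ((λv. -4) 3)), E=∅, K=[let u :: subL(-12)]>
[10] <C=0, E=∅, K=[addR :: let u :: subL(-12)]>
[11] <C=((λv. -4) 3), E=∅, K=[addL(0) :: let u :: subL(-12)]>
[12] <C=(λv. -4), E=∅, K=[arg :: addL(0) :: let u :: subL(-12)]>
[13] <C=3, E=∅, K=[fun :: addL(0) :: let u :: subL(-12)]>
[14] <C=-4, E={v↦3}, K=[addL(0) :: let u :: subL(-12)]>
[15] <C=((λv. (2 - v)) ((λq. ((λz. 2) 7)) u)), E={u↦-4}, K=[subL(-12)]>
[16] <C=(λv. (2 - v)), E={u↦-4}, K=[arg :: subL(-12)]>
[17] <C=((λq. ((λz. 2) 7)) u), E={u↦-4}, K=[fun :: subL(-12)]>
[18] <C=(λq. ((λz. 2) 7)), E={u↦-4}, K=[arg :: fun :: subL(-12)]>
[19] <C=u, E={u↦-4}, K=[fun :: fun :: subL(-12)]>
[20] <C=((λz. 2) 7), E={q↦-4, u↦-4}, K=[fun :: subL(-12)]>
[21] <C=(λz. 2), E={q↦-4, u↦-4}, K=[arg :: fun :: subL(-12)]>
[22] <C=7, E={q↦-4, u↦-4}, K=[fun :: fun :: subL(-12)]>
[23] <C=2, E={z↦7, q↦-4, u↦-4}, K=[fun :: subL(-12)]>
[24] <C=(2 - v), E={v↦2, u↦-4}, K=[subL(-12)]>
[25] <C=2, E={v↦2, u↦-4}, K=[subR :: subL(-12)]>
[26] <C=v, E={v↦2, u↦-4}, K=[subL(2) :: subL(-12)]>
→ final value -12

Answer: -12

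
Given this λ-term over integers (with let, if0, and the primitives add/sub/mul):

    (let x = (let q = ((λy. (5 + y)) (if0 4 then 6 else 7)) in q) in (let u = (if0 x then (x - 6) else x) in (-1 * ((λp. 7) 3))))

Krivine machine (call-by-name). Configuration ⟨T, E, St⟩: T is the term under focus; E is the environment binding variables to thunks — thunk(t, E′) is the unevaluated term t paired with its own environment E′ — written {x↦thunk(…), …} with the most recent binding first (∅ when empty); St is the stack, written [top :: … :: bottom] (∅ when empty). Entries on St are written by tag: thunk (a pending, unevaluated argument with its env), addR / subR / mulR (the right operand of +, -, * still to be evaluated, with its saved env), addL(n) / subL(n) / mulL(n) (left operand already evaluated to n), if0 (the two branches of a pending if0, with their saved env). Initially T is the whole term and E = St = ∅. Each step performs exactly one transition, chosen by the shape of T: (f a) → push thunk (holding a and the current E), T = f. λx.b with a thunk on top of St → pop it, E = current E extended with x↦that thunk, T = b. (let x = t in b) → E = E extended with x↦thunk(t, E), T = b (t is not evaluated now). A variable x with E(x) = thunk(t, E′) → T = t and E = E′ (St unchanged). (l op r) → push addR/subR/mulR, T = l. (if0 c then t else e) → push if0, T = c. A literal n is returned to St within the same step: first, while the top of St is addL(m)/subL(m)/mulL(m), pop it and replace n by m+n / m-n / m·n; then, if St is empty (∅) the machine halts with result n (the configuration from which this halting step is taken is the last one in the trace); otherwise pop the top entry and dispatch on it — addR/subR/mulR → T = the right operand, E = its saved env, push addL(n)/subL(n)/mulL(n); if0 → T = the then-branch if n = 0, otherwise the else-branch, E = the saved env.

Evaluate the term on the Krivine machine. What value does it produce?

Answer: -7

Execution trace:
0. <T=(let x = (let q = ((λy. (5 + y)) (if0 4 then 6 else 7)) in q) in (let u = (if0 x then (x - 6) else x) in (-1 * ((λp. 7) 3)))), E=∅, St=∅>
1. <T=(let u = (if0 x then (x - 6) else x) in (-1 * ((λp. 7) 3))), E={x↦thunk((let q = ((λy. (5 + y)) (if0 4 then 6 else 7)) in q), ∅)}, St=∅>
2. <T=(-1 * ((λp. 7) 3)), E={u↦thunk((if0 x then (x - 6) else x), {x↦thunk((let q = ((λy. (5 + y)) (if0 4 then 6 else 7)) in q), ∅)}), x↦thunk((let q = ((λy. (5 + y)) (if0 4 then 6 else 7)) in q), ∅)}, St=∅>
3. <T=-1, E={u↦thunk((if0 x then (x - 6) else x), {x↦thunk((let q = ((λy. (5 + y)) (if0 4 then 6 else 7)) in q), ∅)}), x↦thunk((let q = ((λy. (5 + y)) (if0 4 then 6 else 7)) in q), ∅)}, St=[mulR]>
4. <T=((λp. 7) 3), E={u↦thunk((if0 x then (x - 6) else x), {x↦thunk((let q = ((λy. (5 + y)) (if0 4 then 6 else 7)) in q), ∅)}), x↦thunk((let q = ((λy. (5 + y)) (if0 4 then 6 else 7)) in q), ∅)}, St=[mulL(-1)]>
5. <T=(λp. 7), E={u↦thunk((if0 x then (x - 6) else x), {x↦thunk((let q = ((λy. (5 + y)) (if0 4 then 6 else 7)) in q), ∅)}), x↦thunk((let q = ((λy. (5 + y)) (if0 4 then 6 else 7)) in q), ∅)}, St=[thunk :: mulL(-1)]>
6. <T=7, E={p↦thunk(3, {u↦thunk((if0 x then (x - 6) else x), {x↦thunk((let q = ((λy. (5 + y)) (if0 4 then 6 else 7)) in q), ∅)}), x↦thunk((let q = ((λy. (5 + y)) (if0 4 then 6 else 7)) in q), ∅)}), u↦thunk((if0 x then (x - 6) else x), {x↦thunk((let q = ((λy. (5 + y)) (if0 4 then 6 else 7)) in q), ∅)}), x↦thunk((let q = ((λy. (5 + y)) (if0 4 then 6 else 7)) in q), ∅)}, St=[mulL(-1)]>
→ final value -7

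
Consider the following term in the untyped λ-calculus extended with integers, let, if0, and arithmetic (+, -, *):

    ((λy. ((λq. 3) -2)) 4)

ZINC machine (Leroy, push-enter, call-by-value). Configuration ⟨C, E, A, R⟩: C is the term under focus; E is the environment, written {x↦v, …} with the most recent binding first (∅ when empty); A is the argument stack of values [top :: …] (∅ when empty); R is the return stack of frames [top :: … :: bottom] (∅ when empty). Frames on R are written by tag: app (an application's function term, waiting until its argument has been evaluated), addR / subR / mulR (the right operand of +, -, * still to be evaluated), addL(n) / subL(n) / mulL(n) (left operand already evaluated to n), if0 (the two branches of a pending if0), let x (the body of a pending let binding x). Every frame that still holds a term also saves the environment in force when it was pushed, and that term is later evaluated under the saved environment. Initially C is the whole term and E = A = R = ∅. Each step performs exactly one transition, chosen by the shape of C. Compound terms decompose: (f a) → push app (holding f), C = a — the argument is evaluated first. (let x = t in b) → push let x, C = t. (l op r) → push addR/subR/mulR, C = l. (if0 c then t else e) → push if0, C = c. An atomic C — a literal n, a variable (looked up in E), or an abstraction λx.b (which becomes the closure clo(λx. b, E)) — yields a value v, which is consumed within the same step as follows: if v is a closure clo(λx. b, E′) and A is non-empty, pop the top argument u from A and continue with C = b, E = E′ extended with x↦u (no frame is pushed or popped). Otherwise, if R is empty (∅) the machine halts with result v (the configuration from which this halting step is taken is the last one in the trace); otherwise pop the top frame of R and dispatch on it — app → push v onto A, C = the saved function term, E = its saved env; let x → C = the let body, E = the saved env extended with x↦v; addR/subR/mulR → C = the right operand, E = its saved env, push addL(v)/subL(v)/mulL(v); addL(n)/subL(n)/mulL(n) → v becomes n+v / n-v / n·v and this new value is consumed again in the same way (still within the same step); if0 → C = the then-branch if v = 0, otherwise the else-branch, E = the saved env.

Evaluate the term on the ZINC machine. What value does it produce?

0. ⟨C=((λy. ((λq. 3) -2)) 4); E=∅; A=∅; R=∅⟩
1. ⟨C=4; E=∅; A=∅; R=[app]⟩
2. ⟨C=(λy. ((λq. 3) -2)); E=∅; A=[4]; R=∅⟩
3. ⟨C=((λq. 3) -2); E={y↦4}; A=∅; R=∅⟩
4. ⟨C=-2; E={y↦4}; A=∅; R=[app]⟩
5. ⟨C=(λq. 3); E={y↦4}; A=[-2]; R=∅⟩
6. ⟨C=3; E={q↦-2, y↦4}; A=∅; R=∅⟩
→ final value 3

Answer: 3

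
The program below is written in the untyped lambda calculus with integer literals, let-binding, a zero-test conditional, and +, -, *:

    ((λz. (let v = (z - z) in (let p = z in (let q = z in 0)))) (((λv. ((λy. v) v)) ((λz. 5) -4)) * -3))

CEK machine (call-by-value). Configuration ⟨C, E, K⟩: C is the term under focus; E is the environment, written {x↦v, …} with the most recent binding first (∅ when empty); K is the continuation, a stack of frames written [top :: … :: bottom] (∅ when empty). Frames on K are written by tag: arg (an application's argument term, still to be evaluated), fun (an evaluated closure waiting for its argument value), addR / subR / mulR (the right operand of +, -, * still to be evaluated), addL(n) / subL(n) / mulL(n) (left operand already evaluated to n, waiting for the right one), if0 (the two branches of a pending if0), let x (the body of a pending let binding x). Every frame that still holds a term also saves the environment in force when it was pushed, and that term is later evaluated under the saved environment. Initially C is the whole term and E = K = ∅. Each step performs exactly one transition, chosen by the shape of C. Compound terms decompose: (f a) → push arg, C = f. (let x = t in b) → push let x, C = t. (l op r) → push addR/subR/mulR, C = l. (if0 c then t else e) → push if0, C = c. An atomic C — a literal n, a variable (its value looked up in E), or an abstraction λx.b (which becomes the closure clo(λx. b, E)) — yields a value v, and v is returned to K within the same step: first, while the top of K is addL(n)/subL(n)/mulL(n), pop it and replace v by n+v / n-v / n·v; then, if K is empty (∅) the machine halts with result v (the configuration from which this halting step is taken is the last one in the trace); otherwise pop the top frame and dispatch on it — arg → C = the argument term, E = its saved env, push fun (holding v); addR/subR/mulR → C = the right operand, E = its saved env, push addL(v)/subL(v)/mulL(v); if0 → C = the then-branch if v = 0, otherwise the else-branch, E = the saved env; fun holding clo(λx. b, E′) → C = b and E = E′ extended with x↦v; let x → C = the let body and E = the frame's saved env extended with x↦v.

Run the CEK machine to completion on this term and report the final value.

Answer: 0

Execution trace:
t=0: ⟨C=((λz. (let v = (z - z) in (let p = z in (let q = z in 0)))) (((λv. ((λy. v) v)) ((λz. 5) -4)) * -3)); E=∅; K=∅⟩
t=1: ⟨C=(λz. (let v = (z - z) in (let p = z in (let q = z in 0)))); E=∅; K=[arg]⟩
t=2: ⟨C=(((λv. ((λy. v) v)) ((λz. 5) -4)) * -3); E=∅; K=[fun]⟩
t=3: ⟨C=((λv. ((λy. v) v)) ((λz. 5) -4)); E=∅; K=[mulR :: fun]⟩
t=4: ⟨C=(λv. ((λy. v) v)); E=∅; K=[arg :: mulR :: fun]⟩
t=5: ⟨C=((λz. 5) -4); E=∅; K=[fun :: mulR :: fun]⟩
t=6: ⟨C=(λz. 5); E=∅; K=[arg :: fun :: mulR :: fun]⟩
t=7: ⟨C=-4; E=∅; K=[fun :: fun :: mulR :: fun]⟩
t=8: ⟨C=5; E={z↦-4}; K=[fun :: mulR :: fun]⟩
t=9: ⟨C=((λy. v) v); E={v↦5}; K=[mulR :: fun]⟩
t=10: ⟨C=(λy. v); E={v↦5}; K=[arg :: mulR :: fun]⟩
t=11: ⟨C=v; E={v↦5}; K=[fun :: mulR :: fun]⟩
t=12: ⟨C=v; E={y↦5, v↦5}; K=[mulR :: fun]⟩
t=13: ⟨C=-3; E=∅; K=[mulL(5) :: fun]⟩
t=14: ⟨C=(let v = (z - z) in (let p = z in (let q = z in 0))); E={z↦-15}; K=∅⟩
t=15: ⟨C=(z - z); E={z↦-15}; K=[let v]⟩
t=16: ⟨C=z; E={z↦-15}; K=[subR :: let v]⟩
t=17: ⟨C=z; E={z↦-15}; K=[subL(-15) :: let v]⟩
t=18: ⟨C=(let p = z in (let q = z in 0)); E={v↦0, z↦-15}; K=∅⟩
t=19: ⟨C=z; E={v↦0, z↦-15}; K=[let p]⟩
t=20: ⟨C=(let q = z in 0); E={p↦-15, v↦0, z↦-15}; K=∅⟩
t=21: ⟨C=z; E={p↦-15, v↦0, z↦-15}; K=[let q]⟩
t=22: ⟨C=0; E={q↦-15, p↦-15, v↦0, z↦-15}; K=∅⟩
→ final value 0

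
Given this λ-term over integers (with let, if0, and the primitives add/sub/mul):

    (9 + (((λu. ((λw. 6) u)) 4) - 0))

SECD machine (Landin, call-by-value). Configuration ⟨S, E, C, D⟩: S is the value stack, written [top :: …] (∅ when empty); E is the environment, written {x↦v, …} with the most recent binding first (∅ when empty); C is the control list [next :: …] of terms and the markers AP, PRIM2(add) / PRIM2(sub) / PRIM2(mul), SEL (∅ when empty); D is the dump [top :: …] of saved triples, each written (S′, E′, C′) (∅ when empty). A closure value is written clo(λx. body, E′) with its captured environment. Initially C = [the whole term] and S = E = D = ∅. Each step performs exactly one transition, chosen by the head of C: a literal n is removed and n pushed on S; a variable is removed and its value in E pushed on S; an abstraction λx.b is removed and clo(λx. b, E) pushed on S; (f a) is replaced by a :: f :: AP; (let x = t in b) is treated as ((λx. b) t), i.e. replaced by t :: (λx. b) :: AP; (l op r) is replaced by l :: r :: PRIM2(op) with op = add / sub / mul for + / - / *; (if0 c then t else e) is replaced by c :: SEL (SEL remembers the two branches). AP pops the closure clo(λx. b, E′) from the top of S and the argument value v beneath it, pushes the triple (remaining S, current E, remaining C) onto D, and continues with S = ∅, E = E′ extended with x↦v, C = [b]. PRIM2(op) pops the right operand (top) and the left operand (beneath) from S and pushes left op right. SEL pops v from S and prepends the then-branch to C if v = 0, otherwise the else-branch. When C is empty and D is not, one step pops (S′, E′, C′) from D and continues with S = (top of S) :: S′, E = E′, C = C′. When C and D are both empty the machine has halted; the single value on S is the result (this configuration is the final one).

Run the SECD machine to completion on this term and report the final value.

0. <S=∅, E=∅, C=[(9 + (((λu. ((λw. 6) u)) 4) - 0))], D=∅>
1. <S=∅, E=∅, C=[9 :: (((λu. ((λw. 6) u)) 4) - 0) :: PRIM2(add)], D=∅>
2. <S=[9], E=∅, C=[(((λu. ((λw. 6) u)) 4) - 0) :: PRIM2(add)], D=∅>
3. <S=[9], E=∅, C=[((λu. ((λw. 6) u)) 4) :: 0 :: PRIM2(sub) :: PRIM2(add)], D=∅>
4. <S=[9], E=∅, C=[4 :: (λu. ((λw. 6) u)) :: AP :: 0 :: PRIM2(sub) :: PRIM2(add)], D=∅>
5. <S=[4 :: 9], E=∅, C=[(λu. ((λw. 6) u)) :: AP :: 0 :: PRIM2(sub) :: PRIM2(add)], D=∅>
6. <S=[clo(λu. ((λw. 6) u), ∅) :: 4 :: 9], E=∅, C=[AP :: 0 :: PRIM2(sub) :: PRIM2(add)], D=∅>
7. <S=∅, E={u↦4}, C=[((λw. 6) u)], D=[([9], ∅, [0 :: PRIM2(sub) :: PRIM2(add)])]>
8. <S=∅, E={u↦4}, C=[u :: (λw. 6) :: AP], D=[([9], ∅, [0 :: PRIM2(sub) :: PRIM2(add)])]>
9. <S=[4], E={u↦4}, C=[(λw. 6) :: AP], D=[([9], ∅, [0 :: PRIM2(sub) :: PRIM2(add)])]>
10. <S=[clo(λw. 6, {u↦4}) :: 4], E={u↦4}, C=[AP], D=[([9], ∅, [0 :: PRIM2(sub) :: PRIM2(add)])]>
11. <S=∅, E={w↦4, u↦4}, C=[6], D=[(∅, {u↦4}, ∅) :: ([9], ∅, [0 :: PRIM2(sub) :: PRIM2(add)])]>
12. <S=[6], E={w↦4, u↦4}, C=∅, D=[(∅, {u↦4}, ∅) :: ([9], ∅, [0 :: PRIM2(sub) :: PRIM2(add)])]>
13. <S=[6], E={u↦4}, C=∅, D=[([9], ∅, [0 :: PRIM2(sub) :: PRIM2(add)])]>
14. <S=[6 :: 9], E=∅, C=[0 :: PRIM2(sub) :: PRIM2(add)], D=∅>
15. <S=[0 :: 6 :: 9], E=∅, C=[PRIM2(sub) :: PRIM2(add)], D=∅>
16. <S=[6 :: 9], E=∅, C=[PRIM2(add)], D=∅>
17. <S=[15], E=∅, C=∅, D=∅>
→ final value 15

Answer: 15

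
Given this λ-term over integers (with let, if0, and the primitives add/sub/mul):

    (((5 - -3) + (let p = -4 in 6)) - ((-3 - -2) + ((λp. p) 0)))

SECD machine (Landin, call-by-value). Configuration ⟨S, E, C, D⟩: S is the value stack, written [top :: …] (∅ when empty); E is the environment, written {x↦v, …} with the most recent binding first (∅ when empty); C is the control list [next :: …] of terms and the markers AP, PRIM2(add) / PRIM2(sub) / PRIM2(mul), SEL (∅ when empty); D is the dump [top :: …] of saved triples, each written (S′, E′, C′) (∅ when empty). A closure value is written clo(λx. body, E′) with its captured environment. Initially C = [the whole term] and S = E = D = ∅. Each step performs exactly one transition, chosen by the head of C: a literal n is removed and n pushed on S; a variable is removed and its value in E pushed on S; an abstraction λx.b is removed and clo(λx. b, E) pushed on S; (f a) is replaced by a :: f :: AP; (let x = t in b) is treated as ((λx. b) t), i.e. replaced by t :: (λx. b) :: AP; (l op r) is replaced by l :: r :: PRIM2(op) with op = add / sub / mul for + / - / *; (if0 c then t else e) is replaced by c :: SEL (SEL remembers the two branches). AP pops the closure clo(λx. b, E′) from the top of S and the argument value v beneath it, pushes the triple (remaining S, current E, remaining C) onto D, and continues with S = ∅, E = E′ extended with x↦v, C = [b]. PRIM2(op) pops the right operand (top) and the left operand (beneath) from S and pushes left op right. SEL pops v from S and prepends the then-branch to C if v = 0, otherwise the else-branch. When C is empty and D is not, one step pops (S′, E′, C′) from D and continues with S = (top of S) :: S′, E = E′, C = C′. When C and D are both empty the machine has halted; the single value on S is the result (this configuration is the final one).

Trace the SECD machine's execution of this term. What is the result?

Answer: 15

Execution trace:
0. [S=∅ | E=∅ | C=[(((5 - -3) + (let p = -4 in 6)) - ((-3 - -2) + ((λp. p) 0)))] | D=∅]
1. [S=∅ | E=∅ | C=[((5 - -3) + (let p = -4 in 6)) :: ((-3 - -2) + ((λp. p) 0)) :: PRIM2(sub)] | D=∅]
2. [S=∅ | E=∅ | C=[(5 - -3) :: (let p = -4 in 6) :: PRIM2(add) :: ((-3 - -2) + ((λp. p) 0)) :: PRIM2(sub)] | D=∅]
3. [S=∅ | E=∅ | C=[5 :: -3 :: PRIM2(sub) :: (let p = -4 in 6) :: PRIM2(add) :: ((-3 - -2) + ((λp. p) 0)) :: PRIM2(sub)] | D=∅]
4. [S=[5] | E=∅ | C=[-3 :: PRIM2(sub) :: (let p = -4 in 6) :: PRIM2(add) :: ((-3 - -2) + ((λp. p) 0)) :: PRIM2(sub)] | D=∅]
5. [S=[-3 :: 5] | E=∅ | C=[PRIM2(sub) :: (let p = -4 in 6) :: PRIM2(add) :: ((-3 - -2) + ((λp. p) 0)) :: PRIM2(sub)] | D=∅]
6. [S=[8] | E=∅ | C=[(let p = -4 in 6) :: PRIM2(add) :: ((-3 - -2) + ((λp. p) 0)) :: PRIM2(sub)] | D=∅]
7. [S=[8] | E=∅ | C=[-4 :: (λp. 6) :: AP :: PRIM2(add) :: ((-3 - -2) + ((λp. p) 0)) :: PRIM2(sub)] | D=∅]
8. [S=[-4 :: 8] | E=∅ | C=[(λp. 6) :: AP :: PRIM2(add) :: ((-3 - -2) + ((λp. p) 0)) :: PRIM2(sub)] | D=∅]
9. [S=[clo(λp. 6, ∅) :: -4 :: 8] | E=∅ | C=[AP :: PRIM2(add) :: ((-3 - -2) + ((λp. p) 0)) :: PRIM2(sub)] | D=∅]
10. [S=∅ | E={p↦-4} | C=[6] | D=[([8], ∅, [PRIM2(add) :: ((-3 - -2) + ((λp. p) 0)) :: PRIM2(sub)])]]
11. [S=[6] | E={p↦-4} | C=∅ | D=[([8], ∅, [PRIM2(add) :: ((-3 - -2) + ((λp. p) 0)) :: PRIM2(sub)])]]
12. [S=[6 :: 8] | E=∅ | C=[PRIM2(add) :: ((-3 - -2) + ((λp. p) 0)) :: PRIM2(sub)] | D=∅]
13. [S=[14] | E=∅ | C=[((-3 - -2) + ((λp. p) 0)) :: PRIM2(sub)] | D=∅]
14. [S=[14] | E=∅ | C=[(-3 - -2) :: ((λp. p) 0) :: PRIM2(add) :: PRIM2(sub)] | D=∅]
15. [S=[14] | E=∅ | C=[-3 :: -2 :: PRIM2(sub) :: ((λp. p) 0) :: PRIM2(add) :: PRIM2(sub)] | D=∅]
16. [S=[-3 :: 14] | E=∅ | C=[-2 :: PRIM2(sub) :: ((λp. p) 0) :: PRIM2(add) :: PRIM2(sub)] | D=∅]
17. [S=[-2 :: -3 :: 14] | E=∅ | C=[PRIM2(sub) :: ((λp. p) 0) :: PRIM2(add) :: PRIM2(sub)] | D=∅]
18. [S=[-1 :: 14] | E=∅ | C=[((λp. p) 0) :: PRIM2(add) :: PRIM2(sub)] | D=∅]
19. [S=[-1 :: 14] | E=∅ | C=[0 :: (λp. p) :: AP :: PRIM2(add) :: PRIM2(sub)] | D=∅]
20. [S=[0 :: -1 :: 14] | E=∅ | C=[(λp. p) :: AP :: PRIM2(add) :: PRIM2(sub)] | D=∅]
21. [S=[clo(λp. p, ∅) :: 0 :: -1 :: 14] | E=∅ | C=[AP :: PRIM2(add) :: PRIM2(sub)] | D=∅]
22. [S=∅ | E={p↦0} | C=[p] | D=[([-1 :: 14], ∅, [PRIM2(add) :: PRIM2(sub)])]]
23. [S=[0] | E={p↦0} | C=∅ | D=[([-1 :: 14], ∅, [PRIM2(add) :: PRIM2(sub)])]]
24. [S=[0 :: -1 :: 14] | E=∅ | C=[PRIM2(add) :: PRIM2(sub)] | D=∅]
25. [S=[-1 :: 14] | E=∅ | C=[PRIM2(sub)] | D=∅]
26. [S=[15] | E=∅ | C=∅ | D=∅]
→ final value 15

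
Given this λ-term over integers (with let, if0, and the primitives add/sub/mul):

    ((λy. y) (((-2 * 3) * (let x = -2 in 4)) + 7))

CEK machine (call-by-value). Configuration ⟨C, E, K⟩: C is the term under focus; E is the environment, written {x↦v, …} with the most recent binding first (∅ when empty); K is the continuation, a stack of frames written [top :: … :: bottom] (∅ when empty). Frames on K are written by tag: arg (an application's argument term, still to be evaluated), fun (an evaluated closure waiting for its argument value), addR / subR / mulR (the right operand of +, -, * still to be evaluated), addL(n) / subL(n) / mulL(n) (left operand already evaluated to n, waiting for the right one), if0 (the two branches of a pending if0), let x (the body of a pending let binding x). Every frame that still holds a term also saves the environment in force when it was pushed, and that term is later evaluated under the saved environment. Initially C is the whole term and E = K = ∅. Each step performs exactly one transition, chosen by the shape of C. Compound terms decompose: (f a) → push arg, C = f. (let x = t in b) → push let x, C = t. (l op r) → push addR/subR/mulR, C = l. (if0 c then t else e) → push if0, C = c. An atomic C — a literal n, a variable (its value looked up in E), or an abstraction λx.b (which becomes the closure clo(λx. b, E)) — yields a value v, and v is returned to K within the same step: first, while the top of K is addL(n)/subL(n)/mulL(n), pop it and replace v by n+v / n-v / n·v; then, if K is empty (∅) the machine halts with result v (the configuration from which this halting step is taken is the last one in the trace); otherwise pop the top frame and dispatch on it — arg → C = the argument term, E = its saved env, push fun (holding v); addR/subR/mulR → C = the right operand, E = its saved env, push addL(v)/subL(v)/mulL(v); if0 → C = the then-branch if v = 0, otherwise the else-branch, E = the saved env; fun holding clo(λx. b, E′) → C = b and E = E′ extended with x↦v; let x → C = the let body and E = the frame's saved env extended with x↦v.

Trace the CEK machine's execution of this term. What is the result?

t=0: [C=((λy. y) (((-2 * 3) * (let x = -2 in 4)) + 7)) | E=∅ | K=∅]
t=1: [C=(λy. y) | E=∅ | K=[arg]]
t=2: [C=(((-2 * 3) * (let x = -2 in 4)) + 7) | E=∅ | K=[fun]]
t=3: [C=((-2 * 3) * (let x = -2 in 4)) | E=∅ | K=[addR :: fun]]
t=4: [C=(-2 * 3) | E=∅ | K=[mulR :: addR :: fun]]
t=5: [C=-2 | E=∅ | K=[mulR :: mulR :: addR :: fun]]
t=6: [C=3 | E=∅ | K=[mulL(-2) :: mulR :: addR :: fun]]
t=7: [C=(let x = -2 in 4) | E=∅ | K=[mulL(-6) :: addR :: fun]]
t=8: [C=-2 | E=∅ | K=[let x :: mulL(-6) :: addR :: fun]]
t=9: [C=4 | E={x↦-2} | K=[mulL(-6) :: addR :: fun]]
t=10: [C=7 | E=∅ | K=[addL(-24) :: fun]]
t=11: [C=y | E={y↦-17} | K=∅]
→ final value -17

Answer: -17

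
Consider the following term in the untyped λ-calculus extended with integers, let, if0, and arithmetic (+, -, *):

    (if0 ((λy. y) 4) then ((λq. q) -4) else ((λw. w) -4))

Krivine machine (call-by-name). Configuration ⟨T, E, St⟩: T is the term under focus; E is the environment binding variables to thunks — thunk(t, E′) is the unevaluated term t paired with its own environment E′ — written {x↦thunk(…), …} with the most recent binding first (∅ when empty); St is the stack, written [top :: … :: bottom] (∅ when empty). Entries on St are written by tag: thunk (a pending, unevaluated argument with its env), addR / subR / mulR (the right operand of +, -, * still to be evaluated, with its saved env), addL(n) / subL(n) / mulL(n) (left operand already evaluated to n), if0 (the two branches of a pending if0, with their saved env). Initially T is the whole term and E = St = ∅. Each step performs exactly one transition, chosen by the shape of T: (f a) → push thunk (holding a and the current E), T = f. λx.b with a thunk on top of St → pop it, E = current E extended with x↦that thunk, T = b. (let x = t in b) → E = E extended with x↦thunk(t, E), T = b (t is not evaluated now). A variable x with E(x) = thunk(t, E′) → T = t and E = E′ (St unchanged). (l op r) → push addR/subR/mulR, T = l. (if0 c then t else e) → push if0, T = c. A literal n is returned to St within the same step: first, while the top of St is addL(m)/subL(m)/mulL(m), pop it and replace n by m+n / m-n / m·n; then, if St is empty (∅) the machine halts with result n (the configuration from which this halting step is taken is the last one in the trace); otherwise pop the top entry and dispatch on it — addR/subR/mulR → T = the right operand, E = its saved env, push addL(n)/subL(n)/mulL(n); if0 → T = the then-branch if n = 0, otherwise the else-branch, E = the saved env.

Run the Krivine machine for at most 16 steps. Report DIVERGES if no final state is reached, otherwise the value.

[0] <T=(if0 ((λy. y) 4) then ((λq. q) -4) else ((λw. w) -4)), E=∅, St=∅>
[1] <T=((λy. y) 4), E=∅, St=[if0]>
[2] <T=(λy. y), E=∅, St=[thunk :: if0]>
[3] <T=y, E={y↦thunk(4, ∅)}, St=[if0]>
[4] <T=4, E=∅, St=[if0]>
[5] <T=((λw. w) -4), E=∅, St=∅>
[6] <T=(λw. w), E=∅, St=[thunk]>
[7] <T=w, E={w↦thunk(-4, ∅)}, St=∅>
[8] <T=-4, E=∅, St=∅>
→ final value -4

Answer: -4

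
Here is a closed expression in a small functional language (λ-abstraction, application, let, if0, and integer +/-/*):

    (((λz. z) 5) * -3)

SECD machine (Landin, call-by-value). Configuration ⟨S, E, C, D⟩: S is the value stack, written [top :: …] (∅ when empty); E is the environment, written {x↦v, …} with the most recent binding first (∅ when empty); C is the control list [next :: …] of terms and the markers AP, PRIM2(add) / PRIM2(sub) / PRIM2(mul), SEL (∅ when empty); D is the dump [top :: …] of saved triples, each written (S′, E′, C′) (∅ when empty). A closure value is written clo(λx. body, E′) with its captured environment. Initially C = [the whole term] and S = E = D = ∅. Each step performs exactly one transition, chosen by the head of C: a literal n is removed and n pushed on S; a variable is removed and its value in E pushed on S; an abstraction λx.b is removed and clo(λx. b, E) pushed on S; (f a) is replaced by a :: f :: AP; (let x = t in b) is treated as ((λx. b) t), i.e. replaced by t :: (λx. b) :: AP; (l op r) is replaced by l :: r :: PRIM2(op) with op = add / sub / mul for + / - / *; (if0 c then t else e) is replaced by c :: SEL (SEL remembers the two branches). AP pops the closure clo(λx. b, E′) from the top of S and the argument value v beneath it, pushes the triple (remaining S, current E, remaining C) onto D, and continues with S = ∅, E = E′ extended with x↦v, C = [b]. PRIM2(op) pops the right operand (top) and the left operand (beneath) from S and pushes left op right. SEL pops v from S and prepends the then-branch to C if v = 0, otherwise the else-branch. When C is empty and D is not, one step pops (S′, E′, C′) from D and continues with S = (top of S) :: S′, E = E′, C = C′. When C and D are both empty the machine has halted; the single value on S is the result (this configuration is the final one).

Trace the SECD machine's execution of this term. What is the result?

0. ⟨S=∅; E=∅; C=[(((λz. z) 5) * -3)]; D=∅⟩
1. ⟨S=∅; E=∅; C=[((λz. z) 5) :: -3 :: PRIM2(mul)]; D=∅⟩
2. ⟨S=∅; E=∅; C=[5 :: (λz. z) :: AP :: -3 :: PRIM2(mul)]; D=∅⟩
3. ⟨S=[5]; E=∅; C=[(λz. z) :: AP :: -3 :: PRIM2(mul)]; D=∅⟩
4. ⟨S=[clo(λz. z, ∅) :: 5]; E=∅; C=[AP :: -3 :: PRIM2(mul)]; D=∅⟩
5. ⟨S=∅; E={z↦5}; C=[z]; D=[(∅, ∅, [-3 :: PRIM2(mul)])]⟩
6. ⟨S=[5]; E={z↦5}; C=∅; D=[(∅, ∅, [-3 :: PRIM2(mul)])]⟩
7. ⟨S=[5]; E=∅; C=[-3 :: PRIM2(mul)]; D=∅⟩
8. ⟨S=[-3 :: 5]; E=∅; C=[PRIM2(mul)]; D=∅⟩
9. ⟨S=[-15]; E=∅; C=∅; D=∅⟩
→ final value -15

Answer: -15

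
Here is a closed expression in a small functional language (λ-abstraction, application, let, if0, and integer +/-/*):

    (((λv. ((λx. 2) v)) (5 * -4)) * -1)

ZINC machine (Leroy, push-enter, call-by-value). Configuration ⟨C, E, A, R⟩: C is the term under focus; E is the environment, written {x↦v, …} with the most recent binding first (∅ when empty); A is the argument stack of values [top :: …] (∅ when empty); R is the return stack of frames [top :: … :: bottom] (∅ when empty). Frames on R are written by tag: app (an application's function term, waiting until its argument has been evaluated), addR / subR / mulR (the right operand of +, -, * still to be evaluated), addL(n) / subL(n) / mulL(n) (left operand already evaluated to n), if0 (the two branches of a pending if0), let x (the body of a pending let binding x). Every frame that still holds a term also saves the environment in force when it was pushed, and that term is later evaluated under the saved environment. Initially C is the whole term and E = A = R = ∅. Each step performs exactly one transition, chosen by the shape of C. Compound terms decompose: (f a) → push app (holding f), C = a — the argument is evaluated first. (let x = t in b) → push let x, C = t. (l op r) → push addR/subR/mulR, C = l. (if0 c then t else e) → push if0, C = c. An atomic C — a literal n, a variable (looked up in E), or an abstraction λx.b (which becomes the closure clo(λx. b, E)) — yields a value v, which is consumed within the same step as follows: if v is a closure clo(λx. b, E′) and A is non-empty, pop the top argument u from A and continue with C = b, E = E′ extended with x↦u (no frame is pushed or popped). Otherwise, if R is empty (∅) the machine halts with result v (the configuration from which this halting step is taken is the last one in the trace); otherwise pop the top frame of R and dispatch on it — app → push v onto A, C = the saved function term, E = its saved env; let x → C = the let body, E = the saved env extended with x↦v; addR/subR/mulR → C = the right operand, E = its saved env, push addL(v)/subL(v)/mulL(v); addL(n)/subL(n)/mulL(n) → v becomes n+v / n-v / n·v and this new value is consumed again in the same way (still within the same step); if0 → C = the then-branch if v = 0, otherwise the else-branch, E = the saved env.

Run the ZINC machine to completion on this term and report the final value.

Answer: -2

Machine steps:
0. [C=(((λv. ((λx. 2) v)) (5 * -4)) * -1) | E=∅ | A=∅ | R=∅]
1. [C=((λv. ((λx. 2) v)) (5 * -4)) | E=∅ | A=∅ | R=[mulR]]
2. [C=(5 * -4) | E=∅ | A=∅ | R=[app :: mulR]]
3. [C=5 | E=∅ | A=∅ | R=[mulR :: app :: mulR]]
4. [C=-4 | E=∅ | A=∅ | R=[mulL(5) :: app :: mulR]]
5. [C=(λv. ((λx. 2) v)) | E=∅ | A=[-20] | R=[mulR]]
6. [C=((λx. 2) v) | E={v↦-20} | A=∅ | R=[mulR]]
7. [C=v | E={v↦-20} | A=∅ | R=[app :: mulR]]
8. [C=(λx. 2) | E={v↦-20} | A=[-20] | R=[mulR]]
9. [C=2 | E={x↦-20, v↦-20} | A=∅ | R=[mulR]]
10. [C=-1 | E=∅ | A=∅ | R=[mulL(2)]]
→ final value -2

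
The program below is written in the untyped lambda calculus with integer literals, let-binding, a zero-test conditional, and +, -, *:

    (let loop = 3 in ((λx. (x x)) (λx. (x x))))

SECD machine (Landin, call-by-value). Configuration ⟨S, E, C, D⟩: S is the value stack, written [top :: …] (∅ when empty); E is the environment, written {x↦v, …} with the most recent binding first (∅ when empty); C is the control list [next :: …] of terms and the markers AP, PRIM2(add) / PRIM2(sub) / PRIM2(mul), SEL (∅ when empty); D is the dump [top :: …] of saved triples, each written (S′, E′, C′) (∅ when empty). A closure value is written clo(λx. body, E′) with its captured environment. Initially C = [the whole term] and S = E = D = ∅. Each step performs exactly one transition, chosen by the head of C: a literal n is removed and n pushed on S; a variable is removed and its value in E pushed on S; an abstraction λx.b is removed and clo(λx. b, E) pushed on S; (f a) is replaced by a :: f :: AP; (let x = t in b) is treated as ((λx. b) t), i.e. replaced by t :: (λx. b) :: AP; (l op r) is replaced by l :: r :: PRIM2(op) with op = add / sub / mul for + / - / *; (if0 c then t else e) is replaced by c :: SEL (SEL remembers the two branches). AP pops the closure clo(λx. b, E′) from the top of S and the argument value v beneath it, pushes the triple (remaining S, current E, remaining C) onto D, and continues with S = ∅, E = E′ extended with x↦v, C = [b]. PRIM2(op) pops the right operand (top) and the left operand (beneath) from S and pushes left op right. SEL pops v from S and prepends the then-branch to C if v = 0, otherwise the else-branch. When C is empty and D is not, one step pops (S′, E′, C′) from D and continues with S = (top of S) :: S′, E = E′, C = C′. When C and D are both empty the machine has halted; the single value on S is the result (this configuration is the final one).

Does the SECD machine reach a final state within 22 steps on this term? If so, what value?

[0] <S=∅, E=∅, C=[(let loop = 3 in ((λx. (x x)) (λx. (x x))))], D=∅>
[1] <S=∅, E=∅, C=[3 :: (λloop. ((λx. (x x)) (λx. (x x)))) :: AP], D=∅>
[2] <S=[3], E=∅, C=[(λloop. ((λx. (x x)) (λx. (x x)))) :: AP], D=∅>
[3] <S=[clo(λloop. ((λx. (x x)) (λx. (x x))), ∅) :: 3], E=∅, C=[AP], D=∅>
[4] <S=∅, E={loop↦3}, C=[((λx. (x x)) (λx. (x x)))], D=[(∅, ∅, ∅)]>
[5] <S=∅, E={loop↦3}, C=[(λx. (x x)) :: (λx. (x x)) :: AP], D=[(∅, ∅, ∅)]>
[6] <S=[clo(λx. (x x), {loop↦3})], E={loop↦3}, C=[(λx. (x x)) :: AP], D=[(∅, ∅, ∅)]>
[7] <S=[clo(λx. (x x), {loop↦3}) :: clo(λx. (x x), {loop↦3})], E={loop↦3}, C=[AP], D=[(∅, ∅, ∅)]>
[8] <S=∅, E={x↦clo(λx. (x x), {loop↦3}), loop↦3}, C=[(x x)], D=[(∅, {loop↦3}, ∅) :: (∅, ∅, ∅)]>
[9] <S=∅, E={x↦clo(λx. (x x), {loop↦3}), loop↦3}, C=[x :: x :: AP], D=[(∅, {loop↦3}, ∅) :: (∅, ∅, ∅)]>
[10] <S=[clo(λx. (x x), {loop↦3})], E={x↦clo(λx. (x x), {loop↦3}), loop↦3}, C=[x :: AP], D=[(∅, {loop↦3}, ∅) :: (∅, ∅, ∅)]>
[11] <S=[clo(λx. (x x), {loop↦3}) :: clo(λx. (x x), {loop↦3})], E={x↦clo(λx. (x x), {loop↦3}), loop↦3}, C=[AP], D=[(∅, {loop↦3}, ∅) :: (∅, ∅, ∅)]>
[12] <S=∅, E={x↦clo(λx. (x x), {loop↦3}), loop↦3}, C=[(x x)], D=[(∅, {x↦clo(λx. (x x), {loop↦3}), loop↦3}, ∅) :: (∅, {loop↦3}, ∅) :: (∅, ∅, ∅)]>
[13] <S=∅, E={x↦clo(λx. (x x), {loop↦3}), loop↦3}, C=[x :: x :: AP], D=[(∅, {x↦clo(λx. (x x), {loop↦3}), loop↦3}, ∅) :: (∅, {loop↦3}, ∅) :: (∅, ∅, ∅)]>
[14] <S=[clo(λx. (x x), {loop↦3})], E={x↦clo(λx. (x x), {loop↦3}), loop↦3}, C=[x :: AP], D=[(∅, {x↦clo(λx. (x x), {loop↦3}), loop↦3}, ∅) :: (∅, {loop↦3}, ∅) :: (∅, ∅, ∅)]>
[15] <S=[clo(λx. (x x), {loop↦3}) :: clo(λx. (x x), {loop↦3})], E={x↦clo(λx. (x x), {loop↦3}), loop↦3}, C=[AP], D=[(∅, {x↦clo(λx. (x x), {loop↦3}), loop↦3}, ∅) :: (∅, {loop↦3}, ∅) :: (∅, ∅, ∅)]>
[16] <S=∅, E={x↦clo(λx. (x x), {loop↦3}), loop↦3}, C=[(x x)], D=[(∅, {x↦clo(λx. (x x), {loop↦3}), loop↦3}, ∅) :: (∅, {x↦clo(λx. (x x), {loop↦3}), loop↦3}, ∅) :: (∅, {loop↦3}, ∅) :: (∅, ∅, ∅)]>
[17] <S=∅, E={x↦clo(λx. (x x), {loop↦3}), loop↦3}, C=[x :: x :: AP], D=[(∅, {x↦clo(λx. (x x), {loop↦3}), loop↦3}, ∅) :: (∅, {x↦clo(λx. (x x), {loop↦3}), loop↦3}, ∅) :: (∅, {loop↦3}, ∅) :: (∅, ∅, ∅)]>
[18] <S=[clo(λx. (x x), {loop↦3})], E={x↦clo(λx. (x x), {loop↦3}), loop↦3}, C=[x :: AP], D=[(∅, {x↦clo(λx. (x x), {loop↦3}), loop↦3}, ∅) :: (∅, {x↦clo(λx. (x x), {loop↦3}), loop↦3}, ∅) :: (∅, {loop↦3}, ∅) :: (∅, ∅, ∅)]>
[19] <S=[clo(λx. (x x), {loop↦3}) :: clo(λx. (x x), {loop↦3})], E={x↦clo(λx. (x x), {loop↦3}), loop↦3}, C=[AP], D=[(∅, {x↦clo(λx. (x x), {loop↦3}), loop↦3}, ∅) :: (∅, {x↦clo(λx. (x x), {loop↦3}), loop↦3}, ∅) :: (∅, {loop↦3}, ∅) :: (∅, ∅, ∅)]>
[20] <S=∅, E={x↦clo(λx. (x x), {loop↦3}), loop↦3}, C=[(x x)], D=[(∅, {x↦clo(λx. (x x), {loop↦3}), loop↦3}, ∅) :: (∅, {x↦clo(λx. (x x), {loop↦3}), loop↦3}, ∅) :: (∅, {x↦clo(λx. (x x), {loop↦3}), loop↦3}, ∅) :: (∅, {loop↦3}, ∅) :: (∅, ∅, ∅)]>
[21] <S=∅, E={x↦clo(λx. (x x), {loop↦3}), loop↦3}, C=[x :: x :: AP], D=[(∅, {x↦clo(λx. (x x), {loop↦3}), loop↦3}, ∅) :: (∅, {x↦clo(λx. (x x), {loop↦3}), loop↦3}, ∅) :: (∅, {x↦clo(λx. (x x), {loop↦3}), loop↦3}, ∅) :: (∅, {loop↦3}, ∅) :: (∅, ∅, ∅)]>
[22] <S=[clo(λx. (x x), {loop↦3})], E={x↦clo(λx. (x x), {loop↦3}), loop↦3}, C=[x :: AP], D=[(∅, {x↦clo(λx. (x x), {loop↦3}), loop↦3}, ∅) :: (∅, {x↦clo(λx. (x x), {loop↦3}), loop↦3}, ∅) :: (∅, {x↦clo(λx. (x x), {loop↦3}), loop↦3}, ∅) :: (∅, {loop↦3}, ∅) :: (∅, ∅, ∅)]>
→ 22 transitions taken and the configuration is still not final: no result within 22 steps

Answer: DIVERGES (no final state within 22 steps)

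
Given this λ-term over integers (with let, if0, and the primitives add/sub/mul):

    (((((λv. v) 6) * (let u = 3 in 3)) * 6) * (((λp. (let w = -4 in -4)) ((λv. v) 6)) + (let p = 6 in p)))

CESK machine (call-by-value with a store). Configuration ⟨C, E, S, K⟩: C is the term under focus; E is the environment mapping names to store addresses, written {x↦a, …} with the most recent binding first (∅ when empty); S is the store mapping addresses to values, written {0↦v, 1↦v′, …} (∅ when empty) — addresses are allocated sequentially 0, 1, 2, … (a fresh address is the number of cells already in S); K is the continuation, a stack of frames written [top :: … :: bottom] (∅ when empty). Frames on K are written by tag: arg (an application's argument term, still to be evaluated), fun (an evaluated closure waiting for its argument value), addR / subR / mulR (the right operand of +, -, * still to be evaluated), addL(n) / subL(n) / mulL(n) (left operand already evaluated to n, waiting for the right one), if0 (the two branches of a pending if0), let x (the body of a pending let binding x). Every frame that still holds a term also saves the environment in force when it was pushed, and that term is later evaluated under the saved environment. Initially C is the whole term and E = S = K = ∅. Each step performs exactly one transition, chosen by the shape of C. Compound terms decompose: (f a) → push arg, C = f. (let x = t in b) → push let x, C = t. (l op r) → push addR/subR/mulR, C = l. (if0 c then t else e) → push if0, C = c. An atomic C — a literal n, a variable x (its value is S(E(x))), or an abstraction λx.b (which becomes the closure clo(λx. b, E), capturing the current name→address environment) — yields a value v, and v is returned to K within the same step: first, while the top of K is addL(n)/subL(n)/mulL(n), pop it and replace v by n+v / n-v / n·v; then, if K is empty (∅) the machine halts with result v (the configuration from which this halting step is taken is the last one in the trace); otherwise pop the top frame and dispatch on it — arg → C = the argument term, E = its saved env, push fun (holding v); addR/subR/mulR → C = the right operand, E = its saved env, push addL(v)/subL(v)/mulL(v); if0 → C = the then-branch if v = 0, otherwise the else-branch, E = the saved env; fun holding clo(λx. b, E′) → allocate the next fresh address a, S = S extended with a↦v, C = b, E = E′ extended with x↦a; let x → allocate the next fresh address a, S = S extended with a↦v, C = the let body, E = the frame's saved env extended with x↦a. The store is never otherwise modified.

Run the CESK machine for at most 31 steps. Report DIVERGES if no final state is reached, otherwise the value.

0. <C=(((((λv. v) 6) * (let u = 3 in 3)) * 6) * (((λp. (let w = -4 in -4)) ((λv. v) 6)) + (let p = 6 in p))), E=∅, S=∅, K=∅>
1. <C=((((λv. v) 6) * (let u = 3 in 3)) * 6), E=∅, S=∅, K=[mulR]>
2. <C=(((λv. v) 6) * (let u = 3 in 3)), E=∅, S=∅, K=[mulR :: mulR]>
3. <C=((λv. v) 6), E=∅, S=∅, K=[mulR :: mulR :: mulR]>
4. <C=(λv. v), E=∅, S=∅, K=[arg :: mulR :: mulR :: mulR]>
5. <C=6, E=∅, S=∅, K=[fun :: mulR :: mulR :: mulR]>
6. <C=v, E={v↦0}, S={0↦6}, K=[mulR :: mulR :: mulR]>
7. <C=(let u = 3 in 3), E=∅, S={0↦6}, K=[mulL(6) :: mulR :: mulR]>
8. <C=3, E=∅, S={0↦6}, K=[let u :: mulL(6) :: mulR :: mulR]>
9. <C=3, E={u↦1}, S={0↦6, 1↦3}, K=[mulL(6) :: mulR :: mulR]>
10. <C=6, E=∅, S={0↦6, 1↦3}, K=[mulL(18) :: mulR]>
11. <C=(((λp. (let w = -4 in -4)) ((λv. v) 6)) + (let p = 6 in p)), E=∅, S={0↦6, 1↦3}, K=[mulL(108)]>
12. <C=((λp. (let w = -4 in -4)) ((λv. v) 6)), E=∅, S={0↦6, 1↦3}, K=[addR :: mulL(108)]>
13. <C=(λp. (let w = -4 in -4)), E=∅, S={0↦6, 1↦3}, K=[arg :: addR :: mulL(108)]>
14. <C=((λv. v) 6), E=∅, S={0↦6, 1↦3}, K=[fun :: addR :: mulL(108)]>
15. <C=(λv. v), E=∅, S={0↦6, 1↦3}, K=[arg :: fun :: addR :: mulL(108)]>
16. <C=6, E=∅, S={0↦6, 1↦3}, K=[fun :: fun :: addR :: mulL(108)]>
17. <C=v, E={v↦2}, S={0↦6, 1↦3, 2↦6}, K=[fun :: addR :: mulL(108)]>
18. <C=(let w = -4 in -4), E={p↦3}, S={0↦6, 1↦3, 2↦6, 3↦6}, K=[addR :: mulL(108)]>
19. <C=-4, E={p↦3}, S={0↦6, 1↦3, 2↦6, 3↦6}, K=[let w :: addR :: mulL(108)]>
20. <C=-4, E={w↦4, p↦3}, S={0↦6, 1↦3, 2↦6, 3↦6, 4↦-4}, K=[addR :: mulL(108)]>
21. <C=(let p = 6 in p), E=∅, S={0↦6, 1↦3, 2↦6, 3↦6, 4↦-4}, K=[addL(-4) :: mulL(108)]>
22. <C=6, E=∅, S={0↦6, 1↦3, 2↦6, 3↦6, 4↦-4}, K=[let p :: addL(-4) :: mulL(108)]>
23. <C=p, E={p↦5}, S={0↦6, 1↦3, 2↦6, 3↦6, 4↦-4, 5↦6}, K=[addL(-4) :: mulL(108)]>
→ final value 216

Answer: 216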